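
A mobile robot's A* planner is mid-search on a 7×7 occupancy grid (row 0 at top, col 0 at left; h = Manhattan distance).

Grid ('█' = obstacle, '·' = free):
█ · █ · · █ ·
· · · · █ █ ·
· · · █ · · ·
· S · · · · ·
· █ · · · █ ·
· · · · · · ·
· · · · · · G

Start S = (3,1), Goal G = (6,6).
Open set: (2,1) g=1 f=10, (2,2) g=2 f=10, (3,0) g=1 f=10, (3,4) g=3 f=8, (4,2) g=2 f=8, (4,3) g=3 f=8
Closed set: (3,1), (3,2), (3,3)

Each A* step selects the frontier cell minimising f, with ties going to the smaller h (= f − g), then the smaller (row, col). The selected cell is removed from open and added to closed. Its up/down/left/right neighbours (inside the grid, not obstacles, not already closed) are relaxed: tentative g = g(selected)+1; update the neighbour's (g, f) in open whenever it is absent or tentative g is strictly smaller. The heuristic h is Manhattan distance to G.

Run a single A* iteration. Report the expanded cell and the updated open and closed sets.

step 1: expand (3,4) (f=8, h=5) → closed; open now [(2,1) g=1 f=10, (2,2) g=2 f=10, (2,4) g=4 f=10, (3,0) g=1 f=10, (3,5) g=4 f=8, (4,2) g=2 f=8, (4,3) g=3 f=8, (4,4) g=4 f=8]

expanded=(3,4); open=[(2,1) g=1 f=10, (2,2) g=2 f=10, (2,4) g=4 f=10, (3,0) g=1 f=10, (3,5) g=4 f=8, (4,2) g=2 f=8, (4,3) g=3 f=8, (4,4) g=4 f=8]; closed=[(3,1), (3,2), (3,3), (3,4)]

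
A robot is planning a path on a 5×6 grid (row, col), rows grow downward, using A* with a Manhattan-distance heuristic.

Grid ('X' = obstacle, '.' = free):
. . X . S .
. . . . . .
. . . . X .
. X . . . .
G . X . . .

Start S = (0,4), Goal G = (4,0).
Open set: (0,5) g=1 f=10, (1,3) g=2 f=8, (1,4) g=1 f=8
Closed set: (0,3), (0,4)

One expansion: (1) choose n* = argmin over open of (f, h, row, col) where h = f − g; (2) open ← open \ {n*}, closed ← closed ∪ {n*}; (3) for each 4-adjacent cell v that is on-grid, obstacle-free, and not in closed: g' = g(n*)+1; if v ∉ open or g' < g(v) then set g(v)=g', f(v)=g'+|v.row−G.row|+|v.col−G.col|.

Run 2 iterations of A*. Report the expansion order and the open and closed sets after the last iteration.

step 1: expand (1,3) (f=8, h=6) → closed; open now [(0,5) g=1 f=10, (1,2) g=3 f=8, (1,4) g=1 f=8, (2,3) g=3 f=8]
step 2: expand (1,2) (f=8, h=5) → closed; open now [(0,5) g=1 f=10, (1,1) g=4 f=8, (1,4) g=1 f=8, (2,2) g=4 f=8, (2,3) g=3 f=8]

order=[(1,3) → (1,2)]; open=[(0,5) g=1 f=10, (1,1) g=4 f=8, (1,4) g=1 f=8, (2,2) g=4 f=8, (2,3) g=3 f=8]; closed=[(0,3), (0,4), (1,2), (1,3)]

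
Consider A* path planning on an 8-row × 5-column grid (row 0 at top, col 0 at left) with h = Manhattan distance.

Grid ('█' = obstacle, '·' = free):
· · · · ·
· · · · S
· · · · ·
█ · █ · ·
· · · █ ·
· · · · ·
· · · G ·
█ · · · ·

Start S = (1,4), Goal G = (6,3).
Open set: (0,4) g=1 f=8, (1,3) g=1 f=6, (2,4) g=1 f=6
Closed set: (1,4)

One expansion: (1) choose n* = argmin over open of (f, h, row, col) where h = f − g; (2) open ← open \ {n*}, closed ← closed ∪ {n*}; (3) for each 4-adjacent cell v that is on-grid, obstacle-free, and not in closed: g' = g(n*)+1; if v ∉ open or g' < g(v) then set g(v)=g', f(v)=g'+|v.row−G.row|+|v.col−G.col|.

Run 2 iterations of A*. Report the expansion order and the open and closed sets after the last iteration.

step 1: expand (1,3) (f=6, h=5) → closed; open now [(0,3) g=2 f=8, (0,4) g=1 f=8, (1,2) g=2 f=8, (2,3) g=2 f=6, (2,4) g=1 f=6]
step 2: expand (2,3) (f=6, h=4) → closed; open now [(0,3) g=2 f=8, (0,4) g=1 f=8, (1,2) g=2 f=8, (2,2) g=3 f=8, (2,4) g=1 f=6, (3,3) g=3 f=6]

order=[(1,3) → (2,3)]; open=[(0,3) g=2 f=8, (0,4) g=1 f=8, (1,2) g=2 f=8, (2,2) g=3 f=8, (2,4) g=1 f=6, (3,3) g=3 f=6]; closed=[(1,3), (1,4), (2,3)]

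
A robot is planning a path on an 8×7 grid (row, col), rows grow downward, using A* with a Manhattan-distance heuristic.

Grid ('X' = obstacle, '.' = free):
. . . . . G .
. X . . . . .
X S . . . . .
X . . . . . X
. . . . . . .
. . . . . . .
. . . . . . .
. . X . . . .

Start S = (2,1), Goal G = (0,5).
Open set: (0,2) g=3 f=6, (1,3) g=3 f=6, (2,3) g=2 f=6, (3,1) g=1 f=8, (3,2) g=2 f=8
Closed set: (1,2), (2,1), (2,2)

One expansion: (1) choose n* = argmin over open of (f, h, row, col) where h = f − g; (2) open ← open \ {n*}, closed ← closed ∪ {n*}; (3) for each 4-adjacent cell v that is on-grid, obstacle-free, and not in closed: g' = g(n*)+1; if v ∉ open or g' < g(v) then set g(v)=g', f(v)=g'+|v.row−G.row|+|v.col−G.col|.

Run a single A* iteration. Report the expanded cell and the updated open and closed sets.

step 1: expand (0,2) (f=6, h=3) → closed; open now [(0,1) g=4 f=8, (0,3) g=4 f=6, (1,3) g=3 f=6, (2,3) g=2 f=6, (3,1) g=1 f=8, (3,2) g=2 f=8]

expanded=(0,2); open=[(0,1) g=4 f=8, (0,3) g=4 f=6, (1,3) g=3 f=6, (2,3) g=2 f=6, (3,1) g=1 f=8, (3,2) g=2 f=8]; closed=[(0,2), (1,2), (2,1), (2,2)]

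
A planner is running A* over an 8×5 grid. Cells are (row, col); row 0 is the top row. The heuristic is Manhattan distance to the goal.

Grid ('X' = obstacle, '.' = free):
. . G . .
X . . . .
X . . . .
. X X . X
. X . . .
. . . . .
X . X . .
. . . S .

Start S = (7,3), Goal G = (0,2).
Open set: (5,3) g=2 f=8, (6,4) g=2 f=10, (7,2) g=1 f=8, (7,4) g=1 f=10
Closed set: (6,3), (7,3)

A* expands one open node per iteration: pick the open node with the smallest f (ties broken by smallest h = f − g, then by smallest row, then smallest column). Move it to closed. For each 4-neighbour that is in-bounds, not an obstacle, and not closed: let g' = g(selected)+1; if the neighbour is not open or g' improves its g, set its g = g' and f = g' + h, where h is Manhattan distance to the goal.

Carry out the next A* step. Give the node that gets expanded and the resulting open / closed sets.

expanded=(5,3); open=[(4,3) g=3 f=8, (5,2) g=3 f=8, (5,4) g=3 f=10, (6,4) g=2 f=10, (7,2) g=1 f=8, (7,4) g=1 f=10]; closed=[(5,3), (6,3), (7,3)]

step 1: expand (5,3) (f=8, h=6) → closed; open now [(4,3) g=3 f=8, (5,2) g=3 f=8, (5,4) g=3 f=10, (6,4) g=2 f=10, (7,2) g=1 f=8, (7,4) g=1 f=10]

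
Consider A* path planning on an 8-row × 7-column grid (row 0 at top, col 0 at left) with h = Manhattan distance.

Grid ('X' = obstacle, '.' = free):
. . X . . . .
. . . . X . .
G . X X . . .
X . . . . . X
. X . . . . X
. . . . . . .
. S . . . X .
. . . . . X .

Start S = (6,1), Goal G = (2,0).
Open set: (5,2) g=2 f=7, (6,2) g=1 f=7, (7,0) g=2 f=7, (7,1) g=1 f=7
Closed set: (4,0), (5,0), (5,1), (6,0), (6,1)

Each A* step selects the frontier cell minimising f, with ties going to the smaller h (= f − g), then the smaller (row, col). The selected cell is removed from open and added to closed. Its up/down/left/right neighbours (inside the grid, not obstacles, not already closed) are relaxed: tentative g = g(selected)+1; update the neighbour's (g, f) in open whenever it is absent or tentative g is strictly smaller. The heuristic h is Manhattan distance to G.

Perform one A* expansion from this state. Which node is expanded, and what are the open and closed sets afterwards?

step 1: expand (5,2) (f=7, h=5) → closed; open now [(4,2) g=3 f=7, (5,3) g=3 f=9, (6,2) g=1 f=7, (7,0) g=2 f=7, (7,1) g=1 f=7]

expanded=(5,2); open=[(4,2) g=3 f=7, (5,3) g=3 f=9, (6,2) g=1 f=7, (7,0) g=2 f=7, (7,1) g=1 f=7]; closed=[(4,0), (5,0), (5,1), (5,2), (6,0), (6,1)]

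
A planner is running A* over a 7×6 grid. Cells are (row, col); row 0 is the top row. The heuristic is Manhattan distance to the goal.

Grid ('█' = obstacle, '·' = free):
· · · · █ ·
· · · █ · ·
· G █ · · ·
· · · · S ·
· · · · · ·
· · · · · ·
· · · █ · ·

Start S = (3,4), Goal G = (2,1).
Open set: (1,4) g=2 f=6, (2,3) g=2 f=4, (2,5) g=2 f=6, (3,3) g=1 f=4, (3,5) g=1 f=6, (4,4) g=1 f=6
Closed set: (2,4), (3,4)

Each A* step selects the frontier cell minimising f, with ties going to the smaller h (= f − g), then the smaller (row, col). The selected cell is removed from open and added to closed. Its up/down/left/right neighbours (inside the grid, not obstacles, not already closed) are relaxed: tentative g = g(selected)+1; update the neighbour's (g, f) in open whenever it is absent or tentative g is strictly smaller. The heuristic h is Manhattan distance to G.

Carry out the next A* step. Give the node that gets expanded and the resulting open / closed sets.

step 1: expand (2,3) (f=4, h=2) → closed; open now [(1,4) g=2 f=6, (2,5) g=2 f=6, (3,3) g=1 f=4, (3,5) g=1 f=6, (4,4) g=1 f=6]

expanded=(2,3); open=[(1,4) g=2 f=6, (2,5) g=2 f=6, (3,3) g=1 f=4, (3,5) g=1 f=6, (4,4) g=1 f=6]; closed=[(2,3), (2,4), (3,4)]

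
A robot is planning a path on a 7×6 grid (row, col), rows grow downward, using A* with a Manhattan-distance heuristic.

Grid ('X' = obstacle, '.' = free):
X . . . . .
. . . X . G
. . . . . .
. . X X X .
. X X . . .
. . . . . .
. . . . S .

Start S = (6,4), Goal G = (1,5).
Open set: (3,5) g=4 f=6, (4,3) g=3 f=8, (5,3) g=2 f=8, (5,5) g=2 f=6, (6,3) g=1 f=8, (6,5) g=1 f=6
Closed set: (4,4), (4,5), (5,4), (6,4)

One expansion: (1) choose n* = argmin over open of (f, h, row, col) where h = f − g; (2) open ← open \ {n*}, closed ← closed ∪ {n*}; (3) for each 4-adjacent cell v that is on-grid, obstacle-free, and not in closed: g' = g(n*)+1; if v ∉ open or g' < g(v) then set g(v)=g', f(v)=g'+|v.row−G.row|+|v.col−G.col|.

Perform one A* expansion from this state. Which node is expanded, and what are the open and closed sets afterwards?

step 1: expand (3,5) (f=6, h=2) → closed; open now [(2,5) g=5 f=6, (4,3) g=3 f=8, (5,3) g=2 f=8, (5,5) g=2 f=6, (6,3) g=1 f=8, (6,5) g=1 f=6]

expanded=(3,5); open=[(2,5) g=5 f=6, (4,3) g=3 f=8, (5,3) g=2 f=8, (5,5) g=2 f=6, (6,3) g=1 f=8, (6,5) g=1 f=6]; closed=[(3,5), (4,4), (4,5), (5,4), (6,4)]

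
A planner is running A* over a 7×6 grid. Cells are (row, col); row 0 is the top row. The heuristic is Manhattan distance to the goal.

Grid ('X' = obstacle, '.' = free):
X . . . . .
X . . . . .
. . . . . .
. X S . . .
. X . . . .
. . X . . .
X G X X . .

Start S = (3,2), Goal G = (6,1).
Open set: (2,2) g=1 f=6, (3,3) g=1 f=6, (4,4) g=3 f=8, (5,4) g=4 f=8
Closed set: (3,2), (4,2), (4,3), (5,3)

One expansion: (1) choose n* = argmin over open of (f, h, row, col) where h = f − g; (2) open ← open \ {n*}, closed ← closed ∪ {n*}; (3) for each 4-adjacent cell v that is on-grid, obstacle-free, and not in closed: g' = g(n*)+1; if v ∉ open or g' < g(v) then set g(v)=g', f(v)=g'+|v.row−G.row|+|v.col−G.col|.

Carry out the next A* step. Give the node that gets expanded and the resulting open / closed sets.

expanded=(2,2); open=[(1,2) g=2 f=8, (2,1) g=2 f=6, (2,3) g=2 f=8, (3,3) g=1 f=6, (4,4) g=3 f=8, (5,4) g=4 f=8]; closed=[(2,2), (3,2), (4,2), (4,3), (5,3)]

step 1: expand (2,2) (f=6, h=5) → closed; open now [(1,2) g=2 f=8, (2,1) g=2 f=6, (2,3) g=2 f=8, (3,3) g=1 f=6, (4,4) g=3 f=8, (5,4) g=4 f=8]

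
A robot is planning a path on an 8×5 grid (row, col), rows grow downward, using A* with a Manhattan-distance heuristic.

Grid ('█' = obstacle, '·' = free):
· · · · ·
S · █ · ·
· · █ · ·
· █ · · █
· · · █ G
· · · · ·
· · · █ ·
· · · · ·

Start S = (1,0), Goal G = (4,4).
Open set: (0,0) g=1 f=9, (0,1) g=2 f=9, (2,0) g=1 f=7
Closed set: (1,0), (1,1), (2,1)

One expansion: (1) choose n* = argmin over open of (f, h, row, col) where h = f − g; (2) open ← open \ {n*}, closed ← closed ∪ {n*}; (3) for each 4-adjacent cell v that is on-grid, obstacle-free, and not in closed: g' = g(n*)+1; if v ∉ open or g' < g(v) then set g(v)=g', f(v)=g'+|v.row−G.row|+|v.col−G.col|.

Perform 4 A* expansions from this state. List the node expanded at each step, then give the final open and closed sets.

step 1: expand (2,0) (f=7, h=6) → closed; open now [(0,0) g=1 f=9, (0,1) g=2 f=9, (3,0) g=2 f=7]
step 2: expand (3,0) (f=7, h=5) → closed; open now [(0,0) g=1 f=9, (0,1) g=2 f=9, (4,0) g=3 f=7]
step 3: expand (4,0) (f=7, h=4) → closed; open now [(0,0) g=1 f=9, (0,1) g=2 f=9, (4,1) g=4 f=7, (5,0) g=4 f=9]
step 4: expand (4,1) (f=7, h=3) → closed; open now [(0,0) g=1 f=9, (0,1) g=2 f=9, (4,2) g=5 f=7, (5,0) g=4 f=9, (5,1) g=5 f=9]

order=[(2,0) → (3,0) → (4,0) → (4,1)]; open=[(0,0) g=1 f=9, (0,1) g=2 f=9, (4,2) g=5 f=7, (5,0) g=4 f=9, (5,1) g=5 f=9]; closed=[(1,0), (1,1), (2,0), (2,1), (3,0), (4,0), (4,1)]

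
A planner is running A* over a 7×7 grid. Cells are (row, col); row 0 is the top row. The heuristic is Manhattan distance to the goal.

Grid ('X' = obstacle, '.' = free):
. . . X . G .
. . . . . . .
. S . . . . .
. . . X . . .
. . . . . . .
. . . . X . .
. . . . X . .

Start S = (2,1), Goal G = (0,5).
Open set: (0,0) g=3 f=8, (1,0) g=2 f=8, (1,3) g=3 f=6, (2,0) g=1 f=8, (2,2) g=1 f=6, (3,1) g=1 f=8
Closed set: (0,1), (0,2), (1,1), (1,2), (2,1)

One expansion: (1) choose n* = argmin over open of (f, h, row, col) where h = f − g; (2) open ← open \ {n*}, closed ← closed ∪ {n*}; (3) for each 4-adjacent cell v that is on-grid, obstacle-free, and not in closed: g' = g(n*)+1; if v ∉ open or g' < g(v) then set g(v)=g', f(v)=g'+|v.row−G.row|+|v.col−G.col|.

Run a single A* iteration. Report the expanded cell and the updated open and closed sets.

expanded=(1,3); open=[(0,0) g=3 f=8, (1,0) g=2 f=8, (1,4) g=4 f=6, (2,0) g=1 f=8, (2,2) g=1 f=6, (2,3) g=4 f=8, (3,1) g=1 f=8]; closed=[(0,1), (0,2), (1,1), (1,2), (1,3), (2,1)]

step 1: expand (1,3) (f=6, h=3) → closed; open now [(0,0) g=3 f=8, (1,0) g=2 f=8, (1,4) g=4 f=6, (2,0) g=1 f=8, (2,2) g=1 f=6, (2,3) g=4 f=8, (3,1) g=1 f=8]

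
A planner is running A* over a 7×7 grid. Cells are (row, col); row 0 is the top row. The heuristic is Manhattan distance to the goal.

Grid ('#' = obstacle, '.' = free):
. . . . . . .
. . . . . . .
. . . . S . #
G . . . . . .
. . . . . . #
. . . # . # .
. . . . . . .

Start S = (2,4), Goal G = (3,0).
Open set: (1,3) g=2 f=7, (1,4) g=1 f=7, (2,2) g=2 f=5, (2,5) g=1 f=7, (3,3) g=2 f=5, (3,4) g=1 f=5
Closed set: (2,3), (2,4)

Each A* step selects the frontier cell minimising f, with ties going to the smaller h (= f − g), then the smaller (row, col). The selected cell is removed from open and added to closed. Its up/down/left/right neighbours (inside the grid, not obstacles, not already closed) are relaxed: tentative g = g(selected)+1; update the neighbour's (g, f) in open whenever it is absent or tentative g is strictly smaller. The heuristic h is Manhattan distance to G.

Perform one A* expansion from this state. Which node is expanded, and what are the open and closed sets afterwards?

expanded=(2,2); open=[(1,2) g=3 f=7, (1,3) g=2 f=7, (1,4) g=1 f=7, (2,1) g=3 f=5, (2,5) g=1 f=7, (3,2) g=3 f=5, (3,3) g=2 f=5, (3,4) g=1 f=5]; closed=[(2,2), (2,3), (2,4)]

step 1: expand (2,2) (f=5, h=3) → closed; open now [(1,2) g=3 f=7, (1,3) g=2 f=7, (1,4) g=1 f=7, (2,1) g=3 f=5, (2,5) g=1 f=7, (3,2) g=3 f=5, (3,3) g=2 f=5, (3,4) g=1 f=5]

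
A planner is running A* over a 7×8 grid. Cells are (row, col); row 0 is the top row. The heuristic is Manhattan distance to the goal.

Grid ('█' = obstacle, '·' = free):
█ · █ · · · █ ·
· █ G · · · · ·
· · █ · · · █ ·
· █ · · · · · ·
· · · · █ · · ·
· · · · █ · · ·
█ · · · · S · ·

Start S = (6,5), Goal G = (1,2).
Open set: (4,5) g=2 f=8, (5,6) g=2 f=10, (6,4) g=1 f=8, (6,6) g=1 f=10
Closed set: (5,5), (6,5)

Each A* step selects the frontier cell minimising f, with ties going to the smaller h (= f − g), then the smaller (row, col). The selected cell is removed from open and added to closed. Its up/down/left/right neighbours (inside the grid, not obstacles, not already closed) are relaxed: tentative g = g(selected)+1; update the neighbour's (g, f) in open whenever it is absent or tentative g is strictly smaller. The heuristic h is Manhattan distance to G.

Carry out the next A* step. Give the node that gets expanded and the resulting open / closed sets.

expanded=(4,5); open=[(3,5) g=3 f=8, (4,6) g=3 f=10, (5,6) g=2 f=10, (6,4) g=1 f=8, (6,6) g=1 f=10]; closed=[(4,5), (5,5), (6,5)]

step 1: expand (4,5) (f=8, h=6) → closed; open now [(3,5) g=3 f=8, (4,6) g=3 f=10, (5,6) g=2 f=10, (6,4) g=1 f=8, (6,6) g=1 f=10]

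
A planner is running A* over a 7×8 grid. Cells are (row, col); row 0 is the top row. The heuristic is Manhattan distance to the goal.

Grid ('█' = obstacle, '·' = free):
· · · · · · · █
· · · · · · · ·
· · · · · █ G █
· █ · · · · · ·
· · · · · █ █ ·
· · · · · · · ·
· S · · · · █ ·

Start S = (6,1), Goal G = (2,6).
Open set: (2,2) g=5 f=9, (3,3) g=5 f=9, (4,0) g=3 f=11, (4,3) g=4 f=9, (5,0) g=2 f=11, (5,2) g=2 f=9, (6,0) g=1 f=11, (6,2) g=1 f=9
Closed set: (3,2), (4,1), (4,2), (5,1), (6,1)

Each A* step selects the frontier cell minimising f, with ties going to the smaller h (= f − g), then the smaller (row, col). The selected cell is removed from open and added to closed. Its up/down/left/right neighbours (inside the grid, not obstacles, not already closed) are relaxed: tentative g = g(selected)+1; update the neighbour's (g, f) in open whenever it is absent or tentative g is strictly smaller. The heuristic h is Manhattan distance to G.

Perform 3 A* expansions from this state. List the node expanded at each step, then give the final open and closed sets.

step 1: expand (2,2) (f=9, h=4) → closed; open now [(1,2) g=6 f=11, (2,1) g=6 f=11, (2,3) g=6 f=9, (3,3) g=5 f=9, (4,0) g=3 f=11, (4,3) g=4 f=9, (5,0) g=2 f=11, (5,2) g=2 f=9, (6,0) g=1 f=11, (6,2) g=1 f=9]
step 2: expand (2,3) (f=9, h=3) → closed; open now [(1,2) g=6 f=11, (1,3) g=7 f=11, (2,1) g=6 f=11, (2,4) g=7 f=9, (3,3) g=5 f=9, (4,0) g=3 f=11, (4,3) g=4 f=9, (5,0) g=2 f=11, (5,2) g=2 f=9, (6,0) g=1 f=11, (6,2) g=1 f=9]
step 3: expand (2,4) (f=9, h=2) → closed; open now [(1,2) g=6 f=11, (1,3) g=7 f=11, (1,4) g=8 f=11, (2,1) g=6 f=11, (3,3) g=5 f=9, (3,4) g=8 f=11, (4,0) g=3 f=11, (4,3) g=4 f=9, (5,0) g=2 f=11, (5,2) g=2 f=9, (6,0) g=1 f=11, (6,2) g=1 f=9]

order=[(2,2) → (2,3) → (2,4)]; open=[(1,2) g=6 f=11, (1,3) g=7 f=11, (1,4) g=8 f=11, (2,1) g=6 f=11, (3,3) g=5 f=9, (3,4) g=8 f=11, (4,0) g=3 f=11, (4,3) g=4 f=9, (5,0) g=2 f=11, (5,2) g=2 f=9, (6,0) g=1 f=11, (6,2) g=1 f=9]; closed=[(2,2), (2,3), (2,4), (3,2), (4,1), (4,2), (5,1), (6,1)]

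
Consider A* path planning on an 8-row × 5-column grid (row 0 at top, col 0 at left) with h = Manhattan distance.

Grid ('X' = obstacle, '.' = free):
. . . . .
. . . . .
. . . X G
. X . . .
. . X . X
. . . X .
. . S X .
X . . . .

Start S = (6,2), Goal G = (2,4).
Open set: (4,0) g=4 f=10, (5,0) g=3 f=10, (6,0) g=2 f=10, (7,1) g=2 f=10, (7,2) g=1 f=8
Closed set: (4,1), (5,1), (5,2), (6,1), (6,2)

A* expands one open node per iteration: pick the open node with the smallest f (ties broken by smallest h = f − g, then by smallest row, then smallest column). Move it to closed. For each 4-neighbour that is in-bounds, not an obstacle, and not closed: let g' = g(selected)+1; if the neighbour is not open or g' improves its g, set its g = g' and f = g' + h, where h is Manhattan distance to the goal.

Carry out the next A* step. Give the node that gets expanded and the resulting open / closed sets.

step 1: expand (7,2) (f=8, h=7) → closed; open now [(4,0) g=4 f=10, (5,0) g=3 f=10, (6,0) g=2 f=10, (7,1) g=2 f=10, (7,3) g=2 f=8]

expanded=(7,2); open=[(4,0) g=4 f=10, (5,0) g=3 f=10, (6,0) g=2 f=10, (7,1) g=2 f=10, (7,3) g=2 f=8]; closed=[(4,1), (5,1), (5,2), (6,1), (6,2), (7,2)]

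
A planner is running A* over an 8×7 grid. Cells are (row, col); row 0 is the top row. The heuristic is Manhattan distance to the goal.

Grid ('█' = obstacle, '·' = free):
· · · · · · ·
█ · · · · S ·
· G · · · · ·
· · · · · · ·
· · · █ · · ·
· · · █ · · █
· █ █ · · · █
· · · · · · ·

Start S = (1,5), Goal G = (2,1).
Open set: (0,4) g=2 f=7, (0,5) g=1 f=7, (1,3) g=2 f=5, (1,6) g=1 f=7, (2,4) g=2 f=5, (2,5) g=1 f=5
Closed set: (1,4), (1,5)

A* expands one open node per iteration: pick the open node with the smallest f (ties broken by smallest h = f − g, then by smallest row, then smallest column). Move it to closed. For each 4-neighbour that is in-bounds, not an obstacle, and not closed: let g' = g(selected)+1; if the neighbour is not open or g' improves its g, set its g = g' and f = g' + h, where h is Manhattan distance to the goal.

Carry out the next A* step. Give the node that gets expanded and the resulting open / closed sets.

step 1: expand (1,3) (f=5, h=3) → closed; open now [(0,3) g=3 f=7, (0,4) g=2 f=7, (0,5) g=1 f=7, (1,2) g=3 f=5, (1,6) g=1 f=7, (2,3) g=3 f=5, (2,4) g=2 f=5, (2,5) g=1 f=5]

expanded=(1,3); open=[(0,3) g=3 f=7, (0,4) g=2 f=7, (0,5) g=1 f=7, (1,2) g=3 f=5, (1,6) g=1 f=7, (2,3) g=3 f=5, (2,4) g=2 f=5, (2,5) g=1 f=5]; closed=[(1,3), (1,4), (1,5)]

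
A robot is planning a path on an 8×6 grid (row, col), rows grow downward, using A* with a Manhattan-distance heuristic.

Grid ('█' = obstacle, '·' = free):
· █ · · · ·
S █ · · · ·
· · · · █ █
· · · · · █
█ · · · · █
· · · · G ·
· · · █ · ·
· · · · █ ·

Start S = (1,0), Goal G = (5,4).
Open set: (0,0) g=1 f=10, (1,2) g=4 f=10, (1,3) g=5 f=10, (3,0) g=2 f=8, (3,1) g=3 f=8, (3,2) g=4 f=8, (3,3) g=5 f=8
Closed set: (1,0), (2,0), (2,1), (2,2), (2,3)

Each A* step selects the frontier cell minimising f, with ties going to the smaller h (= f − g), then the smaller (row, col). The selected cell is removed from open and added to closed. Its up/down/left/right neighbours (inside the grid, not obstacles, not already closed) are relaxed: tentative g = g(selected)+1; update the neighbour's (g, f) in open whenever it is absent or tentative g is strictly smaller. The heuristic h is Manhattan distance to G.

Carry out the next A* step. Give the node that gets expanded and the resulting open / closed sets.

expanded=(3,3); open=[(0,0) g=1 f=10, (1,2) g=4 f=10, (1,3) g=5 f=10, (3,0) g=2 f=8, (3,1) g=3 f=8, (3,2) g=4 f=8, (3,4) g=6 f=8, (4,3) g=6 f=8]; closed=[(1,0), (2,0), (2,1), (2,2), (2,3), (3,3)]

step 1: expand (3,3) (f=8, h=3) → closed; open now [(0,0) g=1 f=10, (1,2) g=4 f=10, (1,3) g=5 f=10, (3,0) g=2 f=8, (3,1) g=3 f=8, (3,2) g=4 f=8, (3,4) g=6 f=8, (4,3) g=6 f=8]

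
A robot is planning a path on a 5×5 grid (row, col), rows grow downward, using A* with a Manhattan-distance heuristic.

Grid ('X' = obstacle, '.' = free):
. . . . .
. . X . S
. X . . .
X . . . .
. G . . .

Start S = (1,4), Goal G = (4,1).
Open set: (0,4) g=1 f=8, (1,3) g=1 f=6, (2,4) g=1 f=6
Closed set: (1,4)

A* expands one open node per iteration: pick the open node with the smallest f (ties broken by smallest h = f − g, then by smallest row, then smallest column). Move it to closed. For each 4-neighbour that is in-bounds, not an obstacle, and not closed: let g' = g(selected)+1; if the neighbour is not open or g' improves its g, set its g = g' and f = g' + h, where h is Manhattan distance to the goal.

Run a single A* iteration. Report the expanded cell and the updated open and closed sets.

expanded=(1,3); open=[(0,3) g=2 f=8, (0,4) g=1 f=8, (2,3) g=2 f=6, (2,4) g=1 f=6]; closed=[(1,3), (1,4)]

step 1: expand (1,3) (f=6, h=5) → closed; open now [(0,3) g=2 f=8, (0,4) g=1 f=8, (2,3) g=2 f=6, (2,4) g=1 f=6]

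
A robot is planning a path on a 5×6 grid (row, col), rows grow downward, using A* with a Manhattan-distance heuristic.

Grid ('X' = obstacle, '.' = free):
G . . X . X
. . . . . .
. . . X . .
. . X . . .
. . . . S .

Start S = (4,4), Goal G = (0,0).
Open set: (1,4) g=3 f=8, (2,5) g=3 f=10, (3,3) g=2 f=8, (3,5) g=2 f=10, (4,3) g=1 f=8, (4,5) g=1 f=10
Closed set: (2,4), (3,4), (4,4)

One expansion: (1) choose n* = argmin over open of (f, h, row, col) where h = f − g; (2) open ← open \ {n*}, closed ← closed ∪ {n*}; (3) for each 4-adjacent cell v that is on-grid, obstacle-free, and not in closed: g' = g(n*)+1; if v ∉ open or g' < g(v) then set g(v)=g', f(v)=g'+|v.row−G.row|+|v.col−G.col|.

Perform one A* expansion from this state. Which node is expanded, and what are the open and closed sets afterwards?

step 1: expand (1,4) (f=8, h=5) → closed; open now [(0,4) g=4 f=8, (1,3) g=4 f=8, (1,5) g=4 f=10, (2,5) g=3 f=10, (3,3) g=2 f=8, (3,5) g=2 f=10, (4,3) g=1 f=8, (4,5) g=1 f=10]

expanded=(1,4); open=[(0,4) g=4 f=8, (1,3) g=4 f=8, (1,5) g=4 f=10, (2,5) g=3 f=10, (3,3) g=2 f=8, (3,5) g=2 f=10, (4,3) g=1 f=8, (4,5) g=1 f=10]; closed=[(1,4), (2,4), (3,4), (4,4)]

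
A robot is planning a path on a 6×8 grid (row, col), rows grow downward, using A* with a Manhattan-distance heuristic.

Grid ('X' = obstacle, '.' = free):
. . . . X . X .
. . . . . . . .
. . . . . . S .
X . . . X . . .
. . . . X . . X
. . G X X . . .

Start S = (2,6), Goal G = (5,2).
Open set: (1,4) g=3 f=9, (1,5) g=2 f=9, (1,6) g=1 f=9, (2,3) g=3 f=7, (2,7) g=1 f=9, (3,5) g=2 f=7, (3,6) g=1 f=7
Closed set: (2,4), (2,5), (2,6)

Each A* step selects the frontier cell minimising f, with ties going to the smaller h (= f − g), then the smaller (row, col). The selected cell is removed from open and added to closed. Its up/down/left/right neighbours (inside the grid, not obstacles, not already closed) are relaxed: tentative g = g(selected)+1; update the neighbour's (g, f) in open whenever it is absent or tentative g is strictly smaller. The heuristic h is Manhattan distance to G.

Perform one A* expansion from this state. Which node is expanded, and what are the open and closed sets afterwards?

step 1: expand (2,3) (f=7, h=4) → closed; open now [(1,3) g=4 f=9, (1,4) g=3 f=9, (1,5) g=2 f=9, (1,6) g=1 f=9, (2,2) g=4 f=7, (2,7) g=1 f=9, (3,3) g=4 f=7, (3,5) g=2 f=7, (3,6) g=1 f=7]

expanded=(2,3); open=[(1,3) g=4 f=9, (1,4) g=3 f=9, (1,5) g=2 f=9, (1,6) g=1 f=9, (2,2) g=4 f=7, (2,7) g=1 f=9, (3,3) g=4 f=7, (3,5) g=2 f=7, (3,6) g=1 f=7]; closed=[(2,3), (2,4), (2,5), (2,6)]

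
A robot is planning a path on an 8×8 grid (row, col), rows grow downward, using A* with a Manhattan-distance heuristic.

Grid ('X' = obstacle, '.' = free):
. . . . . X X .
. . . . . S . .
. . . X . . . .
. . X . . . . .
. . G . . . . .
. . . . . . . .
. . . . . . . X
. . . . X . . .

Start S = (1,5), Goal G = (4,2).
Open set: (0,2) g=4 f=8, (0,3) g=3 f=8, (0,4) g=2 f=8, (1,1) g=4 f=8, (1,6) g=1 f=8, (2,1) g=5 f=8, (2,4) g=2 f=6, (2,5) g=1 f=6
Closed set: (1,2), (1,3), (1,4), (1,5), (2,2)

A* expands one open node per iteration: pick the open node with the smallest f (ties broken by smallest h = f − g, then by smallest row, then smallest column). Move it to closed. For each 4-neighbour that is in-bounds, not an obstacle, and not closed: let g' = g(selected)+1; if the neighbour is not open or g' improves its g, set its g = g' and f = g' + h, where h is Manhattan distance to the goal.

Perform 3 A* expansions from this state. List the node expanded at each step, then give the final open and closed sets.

order=[(2,4) → (3,4) → (3,3)]; open=[(0,2) g=4 f=8, (0,3) g=3 f=8, (0,4) g=2 f=8, (1,1) g=4 f=8, (1,6) g=1 f=8, (2,1) g=5 f=8, (2,5) g=1 f=6, (3,5) g=4 f=8, (4,3) g=5 f=6, (4,4) g=4 f=6]; closed=[(1,2), (1,3), (1,4), (1,5), (2,2), (2,4), (3,3), (3,4)]

step 1: expand (2,4) (f=6, h=4) → closed; open now [(0,2) g=4 f=8, (0,3) g=3 f=8, (0,4) g=2 f=8, (1,1) g=4 f=8, (1,6) g=1 f=8, (2,1) g=5 f=8, (2,5) g=1 f=6, (3,4) g=3 f=6]
step 2: expand (3,4) (f=6, h=3) → closed; open now [(0,2) g=4 f=8, (0,3) g=3 f=8, (0,4) g=2 f=8, (1,1) g=4 f=8, (1,6) g=1 f=8, (2,1) g=5 f=8, (2,5) g=1 f=6, (3,3) g=4 f=6, (3,5) g=4 f=8, (4,4) g=4 f=6]
step 3: expand (3,3) (f=6, h=2) → closed; open now [(0,2) g=4 f=8, (0,3) g=3 f=8, (0,4) g=2 f=8, (1,1) g=4 f=8, (1,6) g=1 f=8, (2,1) g=5 f=8, (2,5) g=1 f=6, (3,5) g=4 f=8, (4,3) g=5 f=6, (4,4) g=4 f=6]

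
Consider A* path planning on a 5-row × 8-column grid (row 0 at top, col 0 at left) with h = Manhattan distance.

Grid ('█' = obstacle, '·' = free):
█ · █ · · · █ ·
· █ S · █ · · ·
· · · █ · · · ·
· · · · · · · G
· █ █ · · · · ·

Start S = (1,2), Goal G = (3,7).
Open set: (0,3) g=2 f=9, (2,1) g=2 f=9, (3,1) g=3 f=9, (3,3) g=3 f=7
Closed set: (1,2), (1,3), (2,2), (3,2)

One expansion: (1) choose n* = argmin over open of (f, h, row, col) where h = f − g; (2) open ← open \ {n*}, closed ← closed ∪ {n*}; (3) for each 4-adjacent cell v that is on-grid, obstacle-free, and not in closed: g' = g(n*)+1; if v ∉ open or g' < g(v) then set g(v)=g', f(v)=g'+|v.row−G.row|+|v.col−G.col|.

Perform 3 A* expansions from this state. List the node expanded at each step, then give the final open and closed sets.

step 1: expand (3,3) (f=7, h=4) → closed; open now [(0,3) g=2 f=9, (2,1) g=2 f=9, (3,1) g=3 f=9, (3,4) g=4 f=7, (4,3) g=4 f=9]
step 2: expand (3,4) (f=7, h=3) → closed; open now [(0,3) g=2 f=9, (2,1) g=2 f=9, (2,4) g=5 f=9, (3,1) g=3 f=9, (3,5) g=5 f=7, (4,3) g=4 f=9, (4,4) g=5 f=9]
step 3: expand (3,5) (f=7, h=2) → closed; open now [(0,3) g=2 f=9, (2,1) g=2 f=9, (2,4) g=5 f=9, (2,5) g=6 f=9, (3,1) g=3 f=9, (3,6) g=6 f=7, (4,3) g=4 f=9, (4,4) g=5 f=9, (4,5) g=6 f=9]

order=[(3,3) → (3,4) → (3,5)]; open=[(0,3) g=2 f=9, (2,1) g=2 f=9, (2,4) g=5 f=9, (2,5) g=6 f=9, (3,1) g=3 f=9, (3,6) g=6 f=7, (4,3) g=4 f=9, (4,4) g=5 f=9, (4,5) g=6 f=9]; closed=[(1,2), (1,3), (2,2), (3,2), (3,3), (3,4), (3,5)]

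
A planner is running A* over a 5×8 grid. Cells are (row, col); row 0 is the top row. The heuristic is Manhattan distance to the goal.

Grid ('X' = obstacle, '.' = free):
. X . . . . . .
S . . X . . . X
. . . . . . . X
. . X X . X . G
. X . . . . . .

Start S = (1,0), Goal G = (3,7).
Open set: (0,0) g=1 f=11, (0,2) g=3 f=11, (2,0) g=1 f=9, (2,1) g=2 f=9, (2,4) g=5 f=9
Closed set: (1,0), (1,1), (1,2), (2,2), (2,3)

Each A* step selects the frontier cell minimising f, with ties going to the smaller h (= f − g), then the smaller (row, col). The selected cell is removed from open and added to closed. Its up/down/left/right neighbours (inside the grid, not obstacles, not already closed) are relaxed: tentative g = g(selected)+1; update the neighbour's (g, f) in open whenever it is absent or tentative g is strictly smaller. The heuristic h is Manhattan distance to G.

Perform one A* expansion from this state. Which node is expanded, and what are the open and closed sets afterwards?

step 1: expand (2,4) (f=9, h=4) → closed; open now [(0,0) g=1 f=11, (0,2) g=3 f=11, (1,4) g=6 f=11, (2,0) g=1 f=9, (2,1) g=2 f=9, (2,5) g=6 f=9, (3,4) g=6 f=9]

expanded=(2,4); open=[(0,0) g=1 f=11, (0,2) g=3 f=11, (1,4) g=6 f=11, (2,0) g=1 f=9, (2,1) g=2 f=9, (2,5) g=6 f=9, (3,4) g=6 f=9]; closed=[(1,0), (1,1), (1,2), (2,2), (2,3), (2,4)]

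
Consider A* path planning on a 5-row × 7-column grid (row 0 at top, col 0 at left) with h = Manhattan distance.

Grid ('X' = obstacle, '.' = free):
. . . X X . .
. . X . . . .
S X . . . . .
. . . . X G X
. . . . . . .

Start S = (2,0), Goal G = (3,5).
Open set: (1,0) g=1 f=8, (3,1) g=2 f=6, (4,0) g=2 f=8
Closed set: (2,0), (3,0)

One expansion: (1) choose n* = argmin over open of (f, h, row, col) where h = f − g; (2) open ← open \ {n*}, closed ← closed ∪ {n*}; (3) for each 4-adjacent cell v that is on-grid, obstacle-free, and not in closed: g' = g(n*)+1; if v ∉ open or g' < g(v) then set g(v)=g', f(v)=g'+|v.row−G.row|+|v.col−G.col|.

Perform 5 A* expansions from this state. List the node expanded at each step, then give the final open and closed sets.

order=[(3,1) → (3,2) → (3,3) → (2,3) → (2,4)]; open=[(1,0) g=1 f=8, (1,3) g=6 f=10, (1,4) g=7 f=10, (2,2) g=4 f=8, (2,5) g=7 f=8, (4,0) g=2 f=8, (4,1) g=3 f=8, (4,2) g=4 f=8, (4,3) g=5 f=8]; closed=[(2,0), (2,3), (2,4), (3,0), (3,1), (3,2), (3,3)]

step 1: expand (3,1) (f=6, h=4) → closed; open now [(1,0) g=1 f=8, (3,2) g=3 f=6, (4,0) g=2 f=8, (4,1) g=3 f=8]
step 2: expand (3,2) (f=6, h=3) → closed; open now [(1,0) g=1 f=8, (2,2) g=4 f=8, (3,3) g=4 f=6, (4,0) g=2 f=8, (4,1) g=3 f=8, (4,2) g=4 f=8]
step 3: expand (3,3) (f=6, h=2) → closed; open now [(1,0) g=1 f=8, (2,2) g=4 f=8, (2,3) g=5 f=8, (4,0) g=2 f=8, (4,1) g=3 f=8, (4,2) g=4 f=8, (4,3) g=5 f=8]
step 4: expand (2,3) (f=8, h=3) → closed; open now [(1,0) g=1 f=8, (1,3) g=6 f=10, (2,2) g=4 f=8, (2,4) g=6 f=8, (4,0) g=2 f=8, (4,1) g=3 f=8, (4,2) g=4 f=8, (4,3) g=5 f=8]
step 5: expand (2,4) (f=8, h=2) → closed; open now [(1,0) g=1 f=8, (1,3) g=6 f=10, (1,4) g=7 f=10, (2,2) g=4 f=8, (2,5) g=7 f=8, (4,0) g=2 f=8, (4,1) g=3 f=8, (4,2) g=4 f=8, (4,3) g=5 f=8]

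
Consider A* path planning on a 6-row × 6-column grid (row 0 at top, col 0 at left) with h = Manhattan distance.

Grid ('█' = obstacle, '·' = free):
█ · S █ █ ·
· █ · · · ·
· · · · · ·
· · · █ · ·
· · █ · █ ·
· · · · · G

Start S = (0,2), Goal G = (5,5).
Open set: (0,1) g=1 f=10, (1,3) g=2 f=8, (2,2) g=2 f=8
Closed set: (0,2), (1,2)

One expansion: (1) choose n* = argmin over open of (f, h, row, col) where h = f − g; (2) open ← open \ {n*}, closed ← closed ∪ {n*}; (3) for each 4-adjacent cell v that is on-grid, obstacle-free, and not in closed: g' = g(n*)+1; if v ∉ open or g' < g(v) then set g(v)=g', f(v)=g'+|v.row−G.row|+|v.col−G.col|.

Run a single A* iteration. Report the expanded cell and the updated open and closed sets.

expanded=(1,3); open=[(0,1) g=1 f=10, (1,4) g=3 f=8, (2,2) g=2 f=8, (2,3) g=3 f=8]; closed=[(0,2), (1,2), (1,3)]

step 1: expand (1,3) (f=8, h=6) → closed; open now [(0,1) g=1 f=10, (1,4) g=3 f=8, (2,2) g=2 f=8, (2,3) g=3 f=8]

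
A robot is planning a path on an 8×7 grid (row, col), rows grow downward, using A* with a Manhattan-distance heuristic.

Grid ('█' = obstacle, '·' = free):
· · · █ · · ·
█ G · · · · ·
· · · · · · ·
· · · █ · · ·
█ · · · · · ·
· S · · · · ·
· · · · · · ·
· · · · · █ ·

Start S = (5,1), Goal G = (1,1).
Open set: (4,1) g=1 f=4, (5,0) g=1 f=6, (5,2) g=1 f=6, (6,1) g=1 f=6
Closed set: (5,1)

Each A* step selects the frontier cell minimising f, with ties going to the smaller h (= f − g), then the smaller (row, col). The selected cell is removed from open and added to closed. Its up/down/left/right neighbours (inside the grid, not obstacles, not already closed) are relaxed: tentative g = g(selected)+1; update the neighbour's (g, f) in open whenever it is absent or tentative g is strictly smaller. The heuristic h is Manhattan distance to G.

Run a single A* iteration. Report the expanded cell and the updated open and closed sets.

expanded=(4,1); open=[(3,1) g=2 f=4, (4,2) g=2 f=6, (5,0) g=1 f=6, (5,2) g=1 f=6, (6,1) g=1 f=6]; closed=[(4,1), (5,1)]

step 1: expand (4,1) (f=4, h=3) → closed; open now [(3,1) g=2 f=4, (4,2) g=2 f=6, (5,0) g=1 f=6, (5,2) g=1 f=6, (6,1) g=1 f=6]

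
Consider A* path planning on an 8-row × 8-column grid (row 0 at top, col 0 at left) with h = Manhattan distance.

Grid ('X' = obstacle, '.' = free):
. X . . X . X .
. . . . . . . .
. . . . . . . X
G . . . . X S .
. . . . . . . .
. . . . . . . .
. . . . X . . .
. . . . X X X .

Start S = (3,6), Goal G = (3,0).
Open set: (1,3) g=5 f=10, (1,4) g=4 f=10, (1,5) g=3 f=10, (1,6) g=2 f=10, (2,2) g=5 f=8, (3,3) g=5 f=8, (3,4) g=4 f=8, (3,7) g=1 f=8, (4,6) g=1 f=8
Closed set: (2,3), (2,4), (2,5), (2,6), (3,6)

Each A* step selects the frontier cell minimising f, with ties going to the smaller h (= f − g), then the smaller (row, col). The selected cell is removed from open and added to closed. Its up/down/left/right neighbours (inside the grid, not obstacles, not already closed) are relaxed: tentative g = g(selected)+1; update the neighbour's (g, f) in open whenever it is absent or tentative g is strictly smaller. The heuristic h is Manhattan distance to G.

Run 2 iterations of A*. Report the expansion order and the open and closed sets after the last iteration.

order=[(2,2) → (2,1)]; open=[(1,1) g=7 f=10, (1,2) g=6 f=10, (1,3) g=5 f=10, (1,4) g=4 f=10, (1,5) g=3 f=10, (1,6) g=2 f=10, (2,0) g=7 f=8, (3,1) g=7 f=8, (3,2) g=6 f=8, (3,3) g=5 f=8, (3,4) g=4 f=8, (3,7) g=1 f=8, (4,6) g=1 f=8]; closed=[(2,1), (2,2), (2,3), (2,4), (2,5), (2,6), (3,6)]

step 1: expand (2,2) (f=8, h=3) → closed; open now [(1,2) g=6 f=10, (1,3) g=5 f=10, (1,4) g=4 f=10, (1,5) g=3 f=10, (1,6) g=2 f=10, (2,1) g=6 f=8, (3,2) g=6 f=8, (3,3) g=5 f=8, (3,4) g=4 f=8, (3,7) g=1 f=8, (4,6) g=1 f=8]
step 2: expand (2,1) (f=8, h=2) → closed; open now [(1,1) g=7 f=10, (1,2) g=6 f=10, (1,3) g=5 f=10, (1,4) g=4 f=10, (1,5) g=3 f=10, (1,6) g=2 f=10, (2,0) g=7 f=8, (3,1) g=7 f=8, (3,2) g=6 f=8, (3,3) g=5 f=8, (3,4) g=4 f=8, (3,7) g=1 f=8, (4,6) g=1 f=8]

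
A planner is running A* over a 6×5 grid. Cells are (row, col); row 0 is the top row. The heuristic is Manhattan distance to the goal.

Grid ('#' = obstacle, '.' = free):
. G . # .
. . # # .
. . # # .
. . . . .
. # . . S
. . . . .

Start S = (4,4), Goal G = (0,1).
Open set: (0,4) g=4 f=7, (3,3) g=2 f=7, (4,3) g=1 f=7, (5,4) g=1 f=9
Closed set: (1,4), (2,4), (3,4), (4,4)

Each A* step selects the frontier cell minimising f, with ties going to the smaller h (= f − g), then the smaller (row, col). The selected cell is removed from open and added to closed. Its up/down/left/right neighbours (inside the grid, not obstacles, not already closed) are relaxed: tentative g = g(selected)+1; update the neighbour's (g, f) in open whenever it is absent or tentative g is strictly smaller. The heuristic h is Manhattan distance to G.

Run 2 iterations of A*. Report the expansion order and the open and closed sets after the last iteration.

order=[(0,4) → (3,3)]; open=[(3,2) g=3 f=7, (4,3) g=1 f=7, (5,4) g=1 f=9]; closed=[(0,4), (1,4), (2,4), (3,3), (3,4), (4,4)]

step 1: expand (0,4) (f=7, h=3) → closed; open now [(3,3) g=2 f=7, (4,3) g=1 f=7, (5,4) g=1 f=9]
step 2: expand (3,3) (f=7, h=5) → closed; open now [(3,2) g=3 f=7, (4,3) g=1 f=7, (5,4) g=1 f=9]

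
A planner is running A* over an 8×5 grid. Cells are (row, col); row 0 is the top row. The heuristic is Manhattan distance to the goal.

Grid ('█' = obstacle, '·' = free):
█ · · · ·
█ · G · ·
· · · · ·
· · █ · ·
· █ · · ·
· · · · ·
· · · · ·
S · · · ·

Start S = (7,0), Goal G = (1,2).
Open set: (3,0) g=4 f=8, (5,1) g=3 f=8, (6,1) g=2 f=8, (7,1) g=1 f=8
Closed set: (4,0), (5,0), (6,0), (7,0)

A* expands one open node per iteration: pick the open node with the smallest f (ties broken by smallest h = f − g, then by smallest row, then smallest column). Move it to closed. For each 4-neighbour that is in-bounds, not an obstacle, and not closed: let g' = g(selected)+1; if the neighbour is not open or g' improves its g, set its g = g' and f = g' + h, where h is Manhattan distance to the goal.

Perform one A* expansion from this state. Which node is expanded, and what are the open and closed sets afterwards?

step 1: expand (3,0) (f=8, h=4) → closed; open now [(2,0) g=5 f=8, (3,1) g=5 f=8, (5,1) g=3 f=8, (6,1) g=2 f=8, (7,1) g=1 f=8]

expanded=(3,0); open=[(2,0) g=5 f=8, (3,1) g=5 f=8, (5,1) g=3 f=8, (6,1) g=2 f=8, (7,1) g=1 f=8]; closed=[(3,0), (4,0), (5,0), (6,0), (7,0)]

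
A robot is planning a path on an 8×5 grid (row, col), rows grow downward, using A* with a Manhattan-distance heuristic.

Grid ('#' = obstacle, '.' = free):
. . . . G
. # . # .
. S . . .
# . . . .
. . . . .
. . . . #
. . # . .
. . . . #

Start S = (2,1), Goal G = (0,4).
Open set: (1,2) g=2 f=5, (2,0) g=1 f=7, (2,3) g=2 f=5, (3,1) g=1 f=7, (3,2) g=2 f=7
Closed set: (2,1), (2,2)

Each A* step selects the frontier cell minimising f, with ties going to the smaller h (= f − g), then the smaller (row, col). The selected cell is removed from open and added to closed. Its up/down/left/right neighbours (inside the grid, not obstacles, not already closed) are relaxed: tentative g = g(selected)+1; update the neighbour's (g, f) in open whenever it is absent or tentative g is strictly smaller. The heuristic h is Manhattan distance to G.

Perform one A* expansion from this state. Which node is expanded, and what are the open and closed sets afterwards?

step 1: expand (1,2) (f=5, h=3) → closed; open now [(0,2) g=3 f=5, (2,0) g=1 f=7, (2,3) g=2 f=5, (3,1) g=1 f=7, (3,2) g=2 f=7]

expanded=(1,2); open=[(0,2) g=3 f=5, (2,0) g=1 f=7, (2,3) g=2 f=5, (3,1) g=1 f=7, (3,2) g=2 f=7]; closed=[(1,2), (2,1), (2,2)]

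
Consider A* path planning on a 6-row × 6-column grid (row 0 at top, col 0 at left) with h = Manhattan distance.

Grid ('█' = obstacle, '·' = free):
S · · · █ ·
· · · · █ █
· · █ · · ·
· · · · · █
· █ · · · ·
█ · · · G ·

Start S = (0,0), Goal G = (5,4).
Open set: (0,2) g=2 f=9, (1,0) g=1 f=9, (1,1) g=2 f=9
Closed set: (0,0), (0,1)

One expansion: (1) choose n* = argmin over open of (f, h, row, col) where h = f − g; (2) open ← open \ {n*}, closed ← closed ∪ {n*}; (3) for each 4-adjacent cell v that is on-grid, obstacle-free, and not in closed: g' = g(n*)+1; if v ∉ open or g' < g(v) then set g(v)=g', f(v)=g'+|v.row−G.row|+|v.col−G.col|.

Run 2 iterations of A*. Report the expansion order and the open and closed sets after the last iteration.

step 1: expand (0,2) (f=9, h=7) → closed; open now [(0,3) g=3 f=9, (1,0) g=1 f=9, (1,1) g=2 f=9, (1,2) g=3 f=9]
step 2: expand (0,3) (f=9, h=6) → closed; open now [(1,0) g=1 f=9, (1,1) g=2 f=9, (1,2) g=3 f=9, (1,3) g=4 f=9]

order=[(0,2) → (0,3)]; open=[(1,0) g=1 f=9, (1,1) g=2 f=9, (1,2) g=3 f=9, (1,3) g=4 f=9]; closed=[(0,0), (0,1), (0,2), (0,3)]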